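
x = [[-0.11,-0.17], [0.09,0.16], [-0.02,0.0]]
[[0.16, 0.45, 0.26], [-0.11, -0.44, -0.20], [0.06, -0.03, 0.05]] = x @[[-2.98, 1.35, -2.72], [0.97, -3.51, 0.25]]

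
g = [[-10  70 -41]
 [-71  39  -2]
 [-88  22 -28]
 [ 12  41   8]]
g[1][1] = 39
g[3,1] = 41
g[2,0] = -88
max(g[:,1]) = 70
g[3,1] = 41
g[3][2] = 8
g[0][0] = -10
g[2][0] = -88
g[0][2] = -41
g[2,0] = -88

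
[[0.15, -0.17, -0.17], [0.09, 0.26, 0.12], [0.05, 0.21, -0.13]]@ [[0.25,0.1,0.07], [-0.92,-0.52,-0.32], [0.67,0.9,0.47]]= [[0.08, -0.05, -0.02],[-0.14, -0.02, -0.02],[-0.27, -0.22, -0.12]]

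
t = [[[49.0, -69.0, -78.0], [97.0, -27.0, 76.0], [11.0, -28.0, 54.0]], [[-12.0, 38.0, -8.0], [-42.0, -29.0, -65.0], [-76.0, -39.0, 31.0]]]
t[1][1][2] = -65.0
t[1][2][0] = -76.0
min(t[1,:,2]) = -65.0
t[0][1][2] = 76.0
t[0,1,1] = -27.0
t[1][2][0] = -76.0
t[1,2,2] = 31.0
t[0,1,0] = 97.0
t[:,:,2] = [[-78.0, 76.0, 54.0], [-8.0, -65.0, 31.0]]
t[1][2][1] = -39.0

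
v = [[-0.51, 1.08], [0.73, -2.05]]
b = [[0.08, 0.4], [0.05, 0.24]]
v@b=[[0.01, 0.06], [-0.04, -0.20]]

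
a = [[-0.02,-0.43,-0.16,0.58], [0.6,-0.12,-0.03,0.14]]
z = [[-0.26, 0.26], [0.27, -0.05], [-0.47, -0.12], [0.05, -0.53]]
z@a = [[0.16, 0.08, 0.03, -0.11], [-0.04, -0.11, -0.04, 0.15], [-0.06, 0.22, 0.08, -0.29], [-0.32, 0.04, 0.01, -0.05]]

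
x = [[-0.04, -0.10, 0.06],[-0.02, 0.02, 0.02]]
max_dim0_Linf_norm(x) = 0.1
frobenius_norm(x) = 0.13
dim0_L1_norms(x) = [0.06, 0.12, 0.08]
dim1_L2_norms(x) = [0.12, 0.03]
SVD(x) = [[-1.0, 0.0],[0.00, 1.00]] @ diag([0.12328828005937953, 0.034641016151377546]) @ [[0.32, 0.81, -0.49], [-0.58, 0.58, 0.58]]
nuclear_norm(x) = 0.16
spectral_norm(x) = 0.12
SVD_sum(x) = [[-0.04,  -0.10,  0.06], [0.00,  0.0,  -0.00]] + [[-0.0, 0.00, 0.00],[-0.02, 0.02, 0.02]]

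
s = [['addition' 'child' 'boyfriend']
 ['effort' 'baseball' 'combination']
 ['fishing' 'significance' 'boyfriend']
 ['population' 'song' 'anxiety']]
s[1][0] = 'effort'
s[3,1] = 'song'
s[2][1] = 'significance'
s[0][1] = 'child'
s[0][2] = 'boyfriend'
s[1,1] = 'baseball'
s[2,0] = 'fishing'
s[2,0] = 'fishing'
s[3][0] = 'population'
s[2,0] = 'fishing'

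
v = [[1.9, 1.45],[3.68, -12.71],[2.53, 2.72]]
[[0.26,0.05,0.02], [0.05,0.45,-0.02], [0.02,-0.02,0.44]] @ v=[[0.73,-0.20], [1.70,-5.70], [1.08,1.48]]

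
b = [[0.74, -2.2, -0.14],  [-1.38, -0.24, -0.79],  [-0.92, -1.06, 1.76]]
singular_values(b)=[2.58, 1.98, 1.58]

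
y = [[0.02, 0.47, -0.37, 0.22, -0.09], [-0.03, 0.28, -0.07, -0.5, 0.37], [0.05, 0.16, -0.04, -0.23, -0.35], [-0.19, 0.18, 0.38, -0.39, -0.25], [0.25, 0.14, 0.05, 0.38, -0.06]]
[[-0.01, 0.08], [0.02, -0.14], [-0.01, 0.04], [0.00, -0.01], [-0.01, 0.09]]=y@[[-0.0, 0.03], [-0.01, 0.06], [-0.0, 0.01], [-0.03, 0.16], [0.03, -0.19]]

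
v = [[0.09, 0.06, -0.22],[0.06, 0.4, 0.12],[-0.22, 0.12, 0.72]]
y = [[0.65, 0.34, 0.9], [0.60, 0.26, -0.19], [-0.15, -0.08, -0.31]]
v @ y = [[0.13,0.06,0.14], [0.26,0.11,-0.06], [-0.18,-0.10,-0.44]]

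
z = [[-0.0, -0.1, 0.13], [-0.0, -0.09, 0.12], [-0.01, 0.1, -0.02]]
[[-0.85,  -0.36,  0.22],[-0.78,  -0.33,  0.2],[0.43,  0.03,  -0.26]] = z@[[1.2, -4.37, 2.01], [3.64, -0.78, -2.41], [-3.76, -3.35, -0.16]]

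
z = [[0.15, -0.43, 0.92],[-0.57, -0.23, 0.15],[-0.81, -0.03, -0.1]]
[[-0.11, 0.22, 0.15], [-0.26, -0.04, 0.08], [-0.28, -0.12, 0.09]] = z @ [[0.35, 0.12, -0.16], [0.21, -0.00, 0.24], [-0.08, 0.22, 0.3]]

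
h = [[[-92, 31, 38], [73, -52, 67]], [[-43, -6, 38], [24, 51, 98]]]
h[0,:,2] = [38, 67]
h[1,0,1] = -6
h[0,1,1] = -52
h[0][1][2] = 67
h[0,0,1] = 31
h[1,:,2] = [38, 98]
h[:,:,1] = [[31, -52], [-6, 51]]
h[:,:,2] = [[38, 67], [38, 98]]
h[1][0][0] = -43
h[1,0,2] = 38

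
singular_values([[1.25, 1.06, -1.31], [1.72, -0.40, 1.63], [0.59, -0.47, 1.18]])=[2.8, 2.08, 0.0]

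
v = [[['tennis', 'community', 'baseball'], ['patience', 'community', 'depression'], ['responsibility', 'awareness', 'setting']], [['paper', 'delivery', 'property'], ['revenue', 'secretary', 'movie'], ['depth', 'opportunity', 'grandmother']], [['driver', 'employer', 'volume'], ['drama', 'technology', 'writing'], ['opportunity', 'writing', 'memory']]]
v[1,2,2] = 'grandmother'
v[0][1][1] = 'community'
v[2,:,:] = [['driver', 'employer', 'volume'], ['drama', 'technology', 'writing'], ['opportunity', 'writing', 'memory']]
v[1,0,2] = 'property'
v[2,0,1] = 'employer'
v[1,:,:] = [['paper', 'delivery', 'property'], ['revenue', 'secretary', 'movie'], ['depth', 'opportunity', 'grandmother']]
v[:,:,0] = [['tennis', 'patience', 'responsibility'], ['paper', 'revenue', 'depth'], ['driver', 'drama', 'opportunity']]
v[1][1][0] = 'revenue'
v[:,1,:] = [['patience', 'community', 'depression'], ['revenue', 'secretary', 'movie'], ['drama', 'technology', 'writing']]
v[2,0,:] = ['driver', 'employer', 'volume']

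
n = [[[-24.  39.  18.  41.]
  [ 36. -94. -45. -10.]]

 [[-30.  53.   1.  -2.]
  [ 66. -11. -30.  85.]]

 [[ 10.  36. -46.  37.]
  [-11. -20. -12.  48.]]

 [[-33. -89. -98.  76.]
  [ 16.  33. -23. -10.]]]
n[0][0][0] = -24.0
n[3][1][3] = -10.0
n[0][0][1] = 39.0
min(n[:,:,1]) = -94.0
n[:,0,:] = [[-24.0, 39.0, 18.0, 41.0], [-30.0, 53.0, 1.0, -2.0], [10.0, 36.0, -46.0, 37.0], [-33.0, -89.0, -98.0, 76.0]]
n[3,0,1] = -89.0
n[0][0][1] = 39.0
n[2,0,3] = 37.0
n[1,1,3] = 85.0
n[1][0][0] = -30.0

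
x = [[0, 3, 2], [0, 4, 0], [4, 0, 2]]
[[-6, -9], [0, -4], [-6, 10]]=x@ [[0, 4], [0, -1], [-3, -3]]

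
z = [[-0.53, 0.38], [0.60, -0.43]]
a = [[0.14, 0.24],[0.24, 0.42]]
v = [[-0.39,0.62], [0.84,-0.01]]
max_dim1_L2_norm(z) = 0.74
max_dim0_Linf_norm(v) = 0.84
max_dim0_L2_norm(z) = 0.8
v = a + z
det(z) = -0.00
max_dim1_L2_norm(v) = 0.84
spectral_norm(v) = 0.98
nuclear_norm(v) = 1.51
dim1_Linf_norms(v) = [0.62, 0.84]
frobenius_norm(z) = 0.98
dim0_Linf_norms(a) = [0.24, 0.42]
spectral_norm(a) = 0.56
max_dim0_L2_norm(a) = 0.48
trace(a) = 0.56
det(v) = -0.52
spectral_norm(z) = 0.98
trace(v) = -0.40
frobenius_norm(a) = 0.56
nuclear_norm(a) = 0.56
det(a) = 0.00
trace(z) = -0.96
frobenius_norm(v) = 1.11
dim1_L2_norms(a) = [0.28, 0.48]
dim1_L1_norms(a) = [0.38, 0.66]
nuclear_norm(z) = 0.99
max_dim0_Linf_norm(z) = 0.6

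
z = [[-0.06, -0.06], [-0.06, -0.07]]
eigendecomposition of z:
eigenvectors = [[0.74, 0.68], [-0.68, 0.74]]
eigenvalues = [-0.0, -0.13]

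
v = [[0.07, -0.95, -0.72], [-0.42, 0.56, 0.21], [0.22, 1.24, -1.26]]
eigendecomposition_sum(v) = [[0.86, 1.57, -1.38], [0.06, 0.11, -0.10], [1.26, 2.29, -2.02]] + [[-1.10,  -1.63,  0.83],[-0.21,  -0.31,  0.16],[-0.93,  -1.37,  0.70]] + [[0.31,-0.89,-0.17], [-0.27,0.76,0.15], [-0.11,0.31,0.06]]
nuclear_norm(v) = 3.48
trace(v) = -0.63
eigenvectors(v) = [[-0.56,  0.76,  -0.73], [-0.04,  0.14,  0.63], [-0.83,  0.64,  0.26]]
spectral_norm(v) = 1.81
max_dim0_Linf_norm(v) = 1.26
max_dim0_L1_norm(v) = 2.75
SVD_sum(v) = [[-0.03, -0.29, 0.21], [0.02, 0.25, -0.18], [0.12, 1.43, -1.0]] + [[0.26, -0.64, -0.89], [-0.13, 0.33, 0.46], [0.08, -0.19, -0.26]] + [[-0.16,-0.01,-0.04], [-0.31,-0.02,-0.07], [0.02,0.00,0.0]]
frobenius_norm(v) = 2.27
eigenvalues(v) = [-1.05, -0.72, 1.14]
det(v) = 0.85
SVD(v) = [[-0.2, 0.86, 0.47], [0.17, -0.44, 0.88], [0.97, 0.25, -0.06]] @ diag([1.8124969013225585, 1.3110784857994413, 0.3597612913724447]) @ [[0.07, 0.82, -0.57], [0.23, -0.57, -0.79], [-0.97, -0.08, -0.23]]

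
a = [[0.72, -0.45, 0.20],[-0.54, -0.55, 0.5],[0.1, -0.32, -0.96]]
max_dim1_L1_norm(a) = 1.59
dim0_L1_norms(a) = [1.36, 1.32, 1.66]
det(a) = 0.75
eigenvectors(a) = [[(0.94+0j), (-0.25+0.01j), (-0.25-0.01j)], [(-0.32+0j), -0.77+0.00j, -0.77-0.00j], [(0.11+0j), (0.18-0.55j), 0.18+0.55j]]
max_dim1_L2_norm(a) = 1.02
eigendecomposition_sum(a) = [[(0.81+0j), (-0.26+0j), (0.02-0j)],[-0.27-0.00j, 0.09+0.00j, -0.01+0.00j],[(0.09+0j), (-0.03+0j), -0j]] + [[(-0.04+0.01j), -0.10+0.10j, 0.09+0.19j], [-0.13+0.04j, -0.32+0.31j, 0.25+0.59j], [0.00-0.10j, -0.15-0.30j, -0.48+0.04j]] + [[(-0.04-0.01j), (-0.1-0.1j), 0.09-0.19j],[(-0.13-0.04j), (-0.32-0.31j), (0.25-0.59j)],[0.1j, -0.15+0.30j, -0.48-0.04j]]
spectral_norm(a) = 1.15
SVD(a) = [[-0.08, -0.99, 0.09], [0.61, 0.03, 0.79], [-0.79, 0.12, 0.60]] @ diag([1.1458490107861432, 0.8712461426871668, 0.7529675977976407]) @ [[-0.41, -0.04, 0.91],[-0.82, 0.45, -0.35],[-0.40, -0.89, -0.22]]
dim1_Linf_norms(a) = [0.72, 0.55, 0.96]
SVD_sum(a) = [[0.04, 0.00, -0.08], [-0.28, -0.03, 0.64], [0.37, 0.04, -0.83]] + [[0.71, -0.39, 0.30],[-0.02, 0.01, -0.01],[-0.09, 0.05, -0.04]] + [[-0.03, -0.06, -0.02], [-0.24, -0.53, -0.13], [-0.18, -0.4, -0.10]]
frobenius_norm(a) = 1.62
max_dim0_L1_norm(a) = 1.66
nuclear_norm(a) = 2.77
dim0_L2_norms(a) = [0.91, 0.78, 1.1]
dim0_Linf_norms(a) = [0.72, 0.55, 0.96]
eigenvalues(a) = [(0.89+0j), (-0.84+0.36j), (-0.84-0.36j)]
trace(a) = -0.79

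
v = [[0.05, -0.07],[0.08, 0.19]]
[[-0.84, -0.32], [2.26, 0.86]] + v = [[-0.79, -0.39], [2.34, 1.05]]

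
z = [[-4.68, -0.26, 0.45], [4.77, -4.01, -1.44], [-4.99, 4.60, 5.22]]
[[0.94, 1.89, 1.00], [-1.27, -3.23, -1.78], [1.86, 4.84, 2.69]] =z @ [[-0.19, -0.38, -0.20], [0.04, 0.22, 0.13], [0.14, 0.37, 0.21]]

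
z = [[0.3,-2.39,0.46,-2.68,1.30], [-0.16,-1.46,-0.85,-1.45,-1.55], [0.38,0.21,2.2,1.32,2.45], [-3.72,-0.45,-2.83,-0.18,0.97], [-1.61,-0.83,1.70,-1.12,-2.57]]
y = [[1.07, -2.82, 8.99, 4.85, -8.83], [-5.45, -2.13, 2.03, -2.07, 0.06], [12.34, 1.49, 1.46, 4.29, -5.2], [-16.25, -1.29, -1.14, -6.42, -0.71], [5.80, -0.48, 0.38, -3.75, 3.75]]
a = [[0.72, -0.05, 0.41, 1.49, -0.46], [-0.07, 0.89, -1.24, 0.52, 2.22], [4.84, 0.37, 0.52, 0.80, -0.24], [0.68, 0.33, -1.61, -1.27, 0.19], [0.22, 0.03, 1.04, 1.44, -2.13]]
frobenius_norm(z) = 8.49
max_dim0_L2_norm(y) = 21.93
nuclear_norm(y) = 47.36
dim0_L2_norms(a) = [4.95, 1.02, 2.38, 2.61, 3.13]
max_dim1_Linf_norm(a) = 4.84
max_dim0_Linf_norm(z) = 3.72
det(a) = 16.97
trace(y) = -2.27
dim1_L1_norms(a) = [3.13, 4.94, 6.77, 4.08, 4.86]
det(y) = -2118.09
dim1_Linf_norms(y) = [8.99, 5.45, 12.34, 16.25, 5.8]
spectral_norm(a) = 5.17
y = z @ a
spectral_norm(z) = 5.36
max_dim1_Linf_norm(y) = 16.25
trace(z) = -1.71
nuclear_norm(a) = 12.69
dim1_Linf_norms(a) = [1.49, 2.22, 4.84, 1.61, 2.13]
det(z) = -126.17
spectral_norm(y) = 23.57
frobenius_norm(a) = 6.91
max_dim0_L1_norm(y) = 40.91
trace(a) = -1.27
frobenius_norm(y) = 28.41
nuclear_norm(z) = 17.00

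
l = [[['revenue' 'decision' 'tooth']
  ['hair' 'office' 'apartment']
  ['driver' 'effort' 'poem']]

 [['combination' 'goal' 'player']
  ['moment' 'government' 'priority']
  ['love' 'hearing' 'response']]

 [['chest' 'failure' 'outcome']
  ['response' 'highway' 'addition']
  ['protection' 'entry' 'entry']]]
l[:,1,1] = ['office', 'government', 'highway']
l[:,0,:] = [['revenue', 'decision', 'tooth'], ['combination', 'goal', 'player'], ['chest', 'failure', 'outcome']]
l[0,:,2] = ['tooth', 'apartment', 'poem']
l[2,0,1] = 'failure'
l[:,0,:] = [['revenue', 'decision', 'tooth'], ['combination', 'goal', 'player'], ['chest', 'failure', 'outcome']]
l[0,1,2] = 'apartment'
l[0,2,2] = 'poem'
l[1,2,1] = 'hearing'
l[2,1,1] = 'highway'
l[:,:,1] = [['decision', 'office', 'effort'], ['goal', 'government', 'hearing'], ['failure', 'highway', 'entry']]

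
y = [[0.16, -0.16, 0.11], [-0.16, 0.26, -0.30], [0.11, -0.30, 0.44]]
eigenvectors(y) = [[-0.31, 0.81, 0.5], [0.59, -0.24, 0.77], [-0.74, -0.53, 0.40]]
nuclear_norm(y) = 0.86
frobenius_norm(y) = 0.74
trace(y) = 0.86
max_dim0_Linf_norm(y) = 0.44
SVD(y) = [[-0.31,-0.81,0.50], [0.59,0.24,0.77], [-0.74,0.53,0.40]] @ diag([0.7237254056674024, 0.1357248502411697, 0.0005497440914280357]) @ [[-0.31,0.59,-0.74], [-0.81,0.24,0.53], [0.50,0.77,0.40]]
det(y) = 0.00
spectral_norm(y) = 0.72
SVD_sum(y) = [[0.07,-0.13,0.17],[-0.13,0.25,-0.32],[0.17,-0.32,0.40]] + [[0.09, -0.03, -0.06], [-0.03, 0.01, 0.02], [-0.06, 0.02, 0.04]] + [[0.0, 0.0, 0.0],[0.00, 0.0, 0.0],[0.0, 0.0, 0.00]]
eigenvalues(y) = [0.72, 0.14, 0.0]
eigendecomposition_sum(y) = [[0.07,-0.13,0.17], [-0.13,0.25,-0.32], [0.17,-0.32,0.40]] + [[0.09, -0.03, -0.06], [-0.03, 0.01, 0.02], [-0.06, 0.02, 0.04]] + [[0.00, 0.0, 0.0], [0.00, 0.0, 0.0], [0.00, 0.0, 0.00]]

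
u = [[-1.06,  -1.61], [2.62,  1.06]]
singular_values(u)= [3.29, 0.94]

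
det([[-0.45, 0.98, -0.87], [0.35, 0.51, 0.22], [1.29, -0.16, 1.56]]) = -0.010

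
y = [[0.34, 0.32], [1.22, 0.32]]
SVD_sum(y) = [[0.40,0.13], [1.20,0.38]] + [[-0.06, 0.19], [0.02, -0.06]]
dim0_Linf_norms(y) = [1.22, 0.32]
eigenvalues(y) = [0.95, -0.29]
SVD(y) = [[-0.32,-0.95], [-0.95,0.32]] @ diag([1.3280971894592861, 0.21203267519498997]) @ [[-0.95, -0.30], [0.30, -0.95]]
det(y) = -0.28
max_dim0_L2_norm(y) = 1.27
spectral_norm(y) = 1.33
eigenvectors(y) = [[0.46, -0.45], [0.89, 0.89]]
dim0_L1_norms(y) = [1.56, 0.64]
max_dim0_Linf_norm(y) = 1.22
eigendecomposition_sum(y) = [[0.49, 0.24],[0.93, 0.47]] + [[-0.15,0.08],[0.29,-0.15]]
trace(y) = 0.66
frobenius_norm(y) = 1.34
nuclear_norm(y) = 1.54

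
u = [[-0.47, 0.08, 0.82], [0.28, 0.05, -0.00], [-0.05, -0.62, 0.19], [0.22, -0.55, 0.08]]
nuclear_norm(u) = 2.11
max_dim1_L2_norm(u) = 0.95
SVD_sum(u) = [[-0.48, -0.08, 0.8], [0.08, 0.01, -0.13], [-0.13, -0.02, 0.21], [-0.00, -0.0, 0.0]] + [[-0.04, 0.15, -0.01],[0.0, -0.02, 0.00],[0.15, -0.58, 0.03],[0.14, -0.57, 0.03]] + [[0.05, 0.01, 0.03], [0.2, 0.06, 0.13], [-0.07, -0.02, -0.04], [0.08, 0.02, 0.05]]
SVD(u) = [[-0.96,0.18,0.22], [0.15,-0.02,0.86], [-0.25,-0.7,-0.31], [-0.0,-0.69,0.34]] @ diag([0.9764876755294694, 0.8538554374997814, 0.27982621641138367]) @ [[0.52, 0.09, -0.85], [-0.25, 0.97, -0.05], [0.82, 0.23, 0.52]]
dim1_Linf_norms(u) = [0.82, 0.28, 0.62, 0.55]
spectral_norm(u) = 0.98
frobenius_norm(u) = 1.33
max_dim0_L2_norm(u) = 0.85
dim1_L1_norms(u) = [1.37, 0.33, 0.86, 0.85]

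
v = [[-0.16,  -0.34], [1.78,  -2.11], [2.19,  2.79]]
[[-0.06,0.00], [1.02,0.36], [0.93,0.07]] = v@[[0.50, 0.12], [-0.06, -0.07]]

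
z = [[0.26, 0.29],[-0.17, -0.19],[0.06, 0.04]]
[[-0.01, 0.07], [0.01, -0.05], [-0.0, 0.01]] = z @ [[-0.01, 0.08], [-0.02, 0.18]]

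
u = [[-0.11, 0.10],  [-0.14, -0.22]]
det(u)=0.038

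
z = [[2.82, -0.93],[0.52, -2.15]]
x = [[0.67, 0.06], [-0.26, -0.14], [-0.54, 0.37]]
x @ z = [[1.92, -0.75], [-0.81, 0.54], [-1.33, -0.29]]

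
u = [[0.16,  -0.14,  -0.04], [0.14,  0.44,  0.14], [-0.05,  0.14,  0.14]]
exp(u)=[[1.16, -0.19, -0.06],[0.19, 1.55, 0.18],[-0.05, 0.19, 1.16]]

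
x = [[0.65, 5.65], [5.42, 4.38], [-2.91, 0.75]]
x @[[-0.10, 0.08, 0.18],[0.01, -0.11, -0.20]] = [[-0.01, -0.57, -1.01], [-0.5, -0.05, 0.1], [0.30, -0.32, -0.67]]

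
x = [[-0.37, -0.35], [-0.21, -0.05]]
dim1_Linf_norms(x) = [0.37, 0.21]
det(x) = -0.06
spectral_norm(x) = 0.54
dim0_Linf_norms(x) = [0.37, 0.35]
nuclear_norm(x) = 0.64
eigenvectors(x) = [[-0.91,0.59], [-0.40,-0.8]]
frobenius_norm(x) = 0.55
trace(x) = -0.42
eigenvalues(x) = [-0.52, 0.1]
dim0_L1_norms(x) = [0.58, 0.4]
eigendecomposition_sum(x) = [[-0.40, -0.29], [-0.18, -0.13]] + [[0.03,-0.06], [-0.03,0.08]]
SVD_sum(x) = [[-0.39, -0.32],  [-0.15, -0.12]] + [[0.02, -0.03],[-0.06, 0.07]]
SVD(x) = [[-0.93, -0.36], [-0.36, 0.93]] @ diag([0.5438497461437285, 0.10113087372015542]) @ [[0.77, 0.63],  [-0.63, 0.77]]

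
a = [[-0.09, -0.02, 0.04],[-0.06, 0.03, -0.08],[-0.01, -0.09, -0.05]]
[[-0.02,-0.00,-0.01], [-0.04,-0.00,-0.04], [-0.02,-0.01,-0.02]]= a@ [[0.28, 0.05, 0.28], [0.05, 0.08, 0.03], [0.28, 0.03, 0.33]]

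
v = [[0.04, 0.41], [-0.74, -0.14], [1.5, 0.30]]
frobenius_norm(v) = 1.75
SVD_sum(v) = [[0.12, 0.03], [-0.74, -0.16], [1.50, 0.32]] + [[-0.08, 0.38], [-0.00, 0.02], [0.0, -0.02]]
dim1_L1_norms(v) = [0.45, 0.88, 1.8]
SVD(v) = [[-0.07, -1.00], [0.44, -0.05], [-0.89, 0.06]] @ diag([1.7094048771629156, 0.39349074440402815]) @ [[-0.98, -0.21],[0.21, -0.98]]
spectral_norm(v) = 1.71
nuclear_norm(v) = 2.10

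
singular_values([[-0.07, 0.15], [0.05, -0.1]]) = [0.2, 0.0]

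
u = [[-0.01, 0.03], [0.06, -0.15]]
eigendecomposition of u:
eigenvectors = [[0.93, -0.19], [0.37, 0.98]]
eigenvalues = [0.0, -0.16]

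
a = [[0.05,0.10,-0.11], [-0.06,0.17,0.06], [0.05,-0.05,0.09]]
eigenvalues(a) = [(0.1+0.1j), (0.1-0.1j), (0.12+0j)]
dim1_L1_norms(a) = [0.26, 0.29, 0.19]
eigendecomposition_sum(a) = [[0.02+0.07j, 0.01-0.08j, -0.12+0.01j], [-0.04+0.02j, (0.05-0.01j), -0.02-0.07j], [(0.02-0.02j), (-0.03+0.02j), 0.03+0.05j]] + [[0.02-0.07j, (0.01+0.08j), (-0.12-0.01j)],[(-0.04-0.02j), 0.05+0.01j, (-0.02+0.07j)],[(0.02+0.02j), -0.03-0.02j, 0.03-0.05j]] + [[0.02+0.00j, (0.08-0j), (0.12-0j)], [0.01+0.00j, 0.07-0.00j, (0.11-0j)], [0j, 0.02-0.00j, (0.03-0j)]]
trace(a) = 0.31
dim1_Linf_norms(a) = [0.11, 0.17, 0.09]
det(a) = 0.00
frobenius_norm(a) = 0.27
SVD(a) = [[-0.52, -0.67, -0.53], [-0.77, 0.64, -0.04], [0.36, 0.38, -0.85]] @ diag([0.2098010677972791, 0.15700427263431146, 0.07164614662138001]) @ [[0.18, -0.96, 0.21], [-0.33, 0.14, 0.93], [-0.92, -0.24, -0.3]]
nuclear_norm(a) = 0.44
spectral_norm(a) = 0.21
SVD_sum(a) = [[-0.02,0.11,-0.02], [-0.03,0.16,-0.03], [0.01,-0.07,0.02]] + [[0.04, -0.01, -0.10], [-0.03, 0.01, 0.09], [-0.02, 0.01, 0.06]] + [[0.03, 0.01, 0.01], [0.00, 0.0, 0.0], [0.06, 0.01, 0.02]]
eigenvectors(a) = [[-0.79+0.00j, -0.79-0.00j, (0.74+0j)], [(-0.14-0.47j), (-0.14+0.47j), 0.66+0.00j], [0.20+0.32j, 0.20-0.32j, 0.15+0.00j]]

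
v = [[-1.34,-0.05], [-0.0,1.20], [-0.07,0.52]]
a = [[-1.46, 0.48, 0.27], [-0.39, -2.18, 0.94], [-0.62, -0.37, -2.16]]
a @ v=[[1.94,0.79], [0.46,-2.11], [0.98,-1.54]]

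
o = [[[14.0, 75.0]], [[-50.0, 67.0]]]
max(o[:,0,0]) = 14.0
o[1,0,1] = 67.0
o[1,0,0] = -50.0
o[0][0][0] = 14.0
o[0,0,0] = 14.0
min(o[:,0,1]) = 67.0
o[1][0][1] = 67.0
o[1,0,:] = [-50.0, 67.0]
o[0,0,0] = 14.0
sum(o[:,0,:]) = 106.0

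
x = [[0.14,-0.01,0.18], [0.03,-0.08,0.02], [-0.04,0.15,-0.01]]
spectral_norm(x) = 0.24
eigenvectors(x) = [[-0.98, 0.6, -0.8], [-0.14, 0.43, -0.14], [0.15, -0.68, 0.58]]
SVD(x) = [[-0.91, 0.41, -0.07], [-0.25, -0.40, 0.88], [0.34, 0.82, 0.46]] @ diag([0.2403400200495262, 0.1619676908687022, 0.00177253413334504]) @ [[-0.62, 0.33, -0.71], [0.08, 0.93, 0.36], [-0.78, -0.16, 0.60]]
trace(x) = 0.05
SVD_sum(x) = [[0.13, -0.07, 0.16], [0.04, -0.02, 0.04], [-0.05, 0.03, -0.06]] + [[0.01,0.06,0.02], [-0.01,-0.06,-0.02], [0.01,0.12,0.05]] + [[0.00, 0.0, -0.0],[-0.0, -0.00, 0.00],[-0.00, -0.0, 0.0]]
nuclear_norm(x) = 0.40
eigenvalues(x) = [0.11, -0.07, 0.01]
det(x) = -0.00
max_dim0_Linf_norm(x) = 0.18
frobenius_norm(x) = 0.29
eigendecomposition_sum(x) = [[0.12, 0.16, 0.21], [0.02, 0.02, 0.03], [-0.02, -0.02, -0.03]] + [[0.02,-0.14,-0.01], [0.01,-0.10,-0.01], [-0.02,0.15,0.01]] + [[0.00, -0.03, -0.02], [0.0, -0.01, -0.00], [-0.00, 0.02, 0.01]]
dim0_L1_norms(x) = [0.21, 0.24, 0.21]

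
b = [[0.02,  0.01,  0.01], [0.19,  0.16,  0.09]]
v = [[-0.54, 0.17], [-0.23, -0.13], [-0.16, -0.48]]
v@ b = [[0.02, 0.02, 0.01], [-0.03, -0.02, -0.01], [-0.09, -0.08, -0.04]]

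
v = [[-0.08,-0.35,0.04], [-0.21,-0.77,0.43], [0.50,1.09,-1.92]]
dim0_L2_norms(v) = [0.55, 1.38, 1.97]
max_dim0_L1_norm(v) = 2.39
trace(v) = -2.77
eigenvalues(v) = [-2.27, -0.01, -0.49]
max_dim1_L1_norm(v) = 3.51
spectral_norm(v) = 2.41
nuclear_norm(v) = 2.93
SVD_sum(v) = [[-0.05, -0.13, 0.19], [-0.18, -0.44, 0.66], [0.51, 1.23, -1.82]] + [[-0.02, -0.22, -0.15], [-0.03, -0.33, -0.23], [-0.01, -0.14, -0.10]] + [[-0.01, 0.00, -0.00],[0.00, -0.00, 0.00],[0.0, -0.0, 0.00]]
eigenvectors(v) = [[0.06, 0.97, 0.47], [0.28, -0.18, 0.62], [-0.96, 0.15, 0.63]]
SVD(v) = [[-0.1, -0.53, 0.84], [-0.34, -0.78, -0.53], [0.94, -0.34, -0.1]] @ diag([2.411733112483708, 0.5102880119708113, 0.007038393888056971]) @ [[0.23, 0.55, -0.81], [0.07, 0.82, 0.57], [-0.97, 0.19, -0.15]]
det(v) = -0.01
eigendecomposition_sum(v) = [[-0.04, -0.09, 0.12], [-0.16, -0.43, 0.53], [0.55, 1.44, -1.81]] + [[-0.01,0.00,0.0], [0.00,-0.0,-0.0], [-0.0,0.0,0.0]] + [[-0.04, -0.26, -0.08],[-0.05, -0.34, -0.1],[-0.05, -0.35, -0.11]]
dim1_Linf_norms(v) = [0.35, 0.77, 1.92]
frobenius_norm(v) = 2.47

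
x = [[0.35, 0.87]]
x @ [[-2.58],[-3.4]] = [[-3.86]]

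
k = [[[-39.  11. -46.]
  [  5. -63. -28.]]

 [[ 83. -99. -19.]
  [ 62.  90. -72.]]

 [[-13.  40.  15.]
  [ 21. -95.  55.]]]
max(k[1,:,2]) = -19.0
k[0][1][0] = 5.0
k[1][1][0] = 62.0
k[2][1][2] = 55.0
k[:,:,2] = [[-46.0, -28.0], [-19.0, -72.0], [15.0, 55.0]]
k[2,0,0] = -13.0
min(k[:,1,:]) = -95.0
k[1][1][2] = -72.0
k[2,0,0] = -13.0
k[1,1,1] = 90.0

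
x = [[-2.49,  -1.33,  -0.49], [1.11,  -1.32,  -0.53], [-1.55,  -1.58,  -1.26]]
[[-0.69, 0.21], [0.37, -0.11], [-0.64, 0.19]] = x@ [[0.30, -0.09],[-0.17, 0.05],[0.35, -0.10]]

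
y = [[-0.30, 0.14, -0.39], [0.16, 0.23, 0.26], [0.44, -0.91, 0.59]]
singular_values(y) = [1.25, 0.47, 0.02]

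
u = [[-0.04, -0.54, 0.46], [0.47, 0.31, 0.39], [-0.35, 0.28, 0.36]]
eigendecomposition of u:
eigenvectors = [[(-0.74+0j), (-0.74-0j), (-0.07+0j)], [0.02+0.53j, (0.02-0.53j), 0.70+0.00j], [-0.01-0.41j, -0.01+0.41j, (0.71+0j)]]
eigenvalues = [(-0.02+0.64j), (-0.02-0.64j), (0.67+0j)]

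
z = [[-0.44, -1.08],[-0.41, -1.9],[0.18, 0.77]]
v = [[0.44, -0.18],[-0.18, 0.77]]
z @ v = [[0.0, -0.75], [0.16, -1.39], [-0.06, 0.56]]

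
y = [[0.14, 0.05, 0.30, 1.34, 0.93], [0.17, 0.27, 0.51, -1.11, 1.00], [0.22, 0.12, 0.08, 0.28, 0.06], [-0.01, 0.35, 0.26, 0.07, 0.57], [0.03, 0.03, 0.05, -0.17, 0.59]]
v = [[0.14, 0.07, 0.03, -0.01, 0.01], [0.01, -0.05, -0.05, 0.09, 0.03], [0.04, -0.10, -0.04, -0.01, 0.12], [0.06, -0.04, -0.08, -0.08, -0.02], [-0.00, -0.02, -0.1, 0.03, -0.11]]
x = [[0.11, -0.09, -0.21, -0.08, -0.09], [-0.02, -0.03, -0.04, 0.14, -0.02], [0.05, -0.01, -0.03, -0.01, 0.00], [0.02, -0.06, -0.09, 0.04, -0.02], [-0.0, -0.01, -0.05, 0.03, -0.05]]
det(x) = 0.00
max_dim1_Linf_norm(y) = 1.34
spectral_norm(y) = 1.78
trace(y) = 1.15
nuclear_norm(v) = 0.65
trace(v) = -0.14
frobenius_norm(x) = 0.35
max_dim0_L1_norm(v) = 0.3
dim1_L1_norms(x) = [0.58, 0.25, 0.1, 0.23, 0.14]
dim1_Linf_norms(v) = [0.14, 0.09, 0.12, 0.08, 0.11]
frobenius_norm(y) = 2.53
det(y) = -0.03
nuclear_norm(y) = 4.21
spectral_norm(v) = 0.19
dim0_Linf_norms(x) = [0.11, 0.09, 0.21, 0.14, 0.09]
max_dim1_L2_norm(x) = 0.28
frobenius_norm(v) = 0.33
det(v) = -0.00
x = y @ v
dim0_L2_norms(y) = [0.31, 0.46, 0.65, 1.77, 1.59]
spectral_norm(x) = 0.30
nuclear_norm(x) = 0.55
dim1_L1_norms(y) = [2.76, 3.06, 0.76, 1.26, 0.87]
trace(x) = 0.04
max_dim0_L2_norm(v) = 0.17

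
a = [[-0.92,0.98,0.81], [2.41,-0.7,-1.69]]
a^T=[[-0.92, 2.41], [0.98, -0.7], [0.81, -1.69]]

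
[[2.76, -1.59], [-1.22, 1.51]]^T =[[2.76, -1.22], [-1.59, 1.51]]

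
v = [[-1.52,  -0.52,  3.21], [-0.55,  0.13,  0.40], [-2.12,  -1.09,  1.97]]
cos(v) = [[3.94, 1.89, -0.95], [0.08, 1.13, 0.61], [0.32, 0.84, 3.24]]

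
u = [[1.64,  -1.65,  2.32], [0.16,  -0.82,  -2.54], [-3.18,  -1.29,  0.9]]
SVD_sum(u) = [[0.47, -0.87, 2.77], [-0.34, 0.63, -2.0], [0.12, -0.21, 0.67]] + [[1.01, 0.2, -0.11],[0.26, 0.05, -0.03],[-3.36, -0.67, 0.37]] + [[0.16, -0.98, -0.34], [0.24, -1.50, -0.51], [0.07, -0.41, -0.14]]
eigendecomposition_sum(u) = [[0.86+1.46j, (-0.74+0.32j), 1.21-0.90j], [(0.41-0.9j), 0.40+0.24j, -0.84-0.27j], [-1.42+0.61j, (-0.21-0.7j), (0.68+1.2j)]] + [[(0.86-1.46j), -0.74-0.32j, 1.21+0.90j], [0.41+0.90j, (0.4-0.24j), -0.84+0.27j], [-1.42-0.61j, (-0.21+0.7j), (0.68-1.2j)]] + [[(-0.07-0j), (-0.18-0j), -0.09-0.00j], [(-0.65-0j), (-1.63-0j), -0.86-0.00j], [(-0.35-0j), -0.87-0.00j, -0.46-0.00j]]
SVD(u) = [[0.79, -0.29, -0.54], [-0.58, -0.07, -0.81], [0.19, 0.96, -0.22]] @ diag([3.694064487988972, 3.608387173112905, 1.9657135008675695]) @ [[0.16, -0.29, 0.94], [-0.98, -0.19, 0.11], [-0.15, 0.94, 0.32]]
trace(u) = 1.72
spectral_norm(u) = 3.69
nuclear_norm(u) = 9.27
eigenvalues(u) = [(1.94+2.89j), (1.94-2.89j), (-2.16+0j)]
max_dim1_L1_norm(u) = 5.61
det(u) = -26.20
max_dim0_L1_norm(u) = 5.76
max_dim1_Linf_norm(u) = 3.18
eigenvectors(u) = [[0.68+0.00j,  0.68-0.00j,  0.09+0.00j], [-0.23-0.32j,  -0.23+0.32j,  0.88+0.00j], [(-0.08+0.61j),  -0.08-0.61j,  (0.47+0j)]]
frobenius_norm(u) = 5.53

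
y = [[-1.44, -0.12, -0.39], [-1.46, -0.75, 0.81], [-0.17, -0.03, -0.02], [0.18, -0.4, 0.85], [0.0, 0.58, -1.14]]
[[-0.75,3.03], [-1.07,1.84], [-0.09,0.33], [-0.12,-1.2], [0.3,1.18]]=y @ [[0.71,-1.58], [-0.54,-1.09], [-0.54,-1.59]]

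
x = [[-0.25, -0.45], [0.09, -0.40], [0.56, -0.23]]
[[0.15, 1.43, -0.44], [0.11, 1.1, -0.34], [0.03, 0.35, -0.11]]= x@[[-0.06, -0.56, 0.17], [-0.29, -2.87, 0.89]]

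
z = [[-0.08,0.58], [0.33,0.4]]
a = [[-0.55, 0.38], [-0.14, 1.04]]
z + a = [[-0.63, 0.96], [0.19, 1.44]]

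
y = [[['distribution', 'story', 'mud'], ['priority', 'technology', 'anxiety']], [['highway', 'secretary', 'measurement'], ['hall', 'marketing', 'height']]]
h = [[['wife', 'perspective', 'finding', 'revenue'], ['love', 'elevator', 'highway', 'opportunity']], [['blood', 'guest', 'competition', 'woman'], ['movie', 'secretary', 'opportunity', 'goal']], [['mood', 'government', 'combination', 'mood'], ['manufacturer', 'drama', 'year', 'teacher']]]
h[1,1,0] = 'movie'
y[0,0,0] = 'distribution'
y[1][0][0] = 'highway'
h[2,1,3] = 'teacher'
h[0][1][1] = 'elevator'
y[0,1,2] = 'anxiety'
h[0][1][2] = 'highway'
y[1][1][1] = 'marketing'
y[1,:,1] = ['secretary', 'marketing']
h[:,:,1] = [['perspective', 'elevator'], ['guest', 'secretary'], ['government', 'drama']]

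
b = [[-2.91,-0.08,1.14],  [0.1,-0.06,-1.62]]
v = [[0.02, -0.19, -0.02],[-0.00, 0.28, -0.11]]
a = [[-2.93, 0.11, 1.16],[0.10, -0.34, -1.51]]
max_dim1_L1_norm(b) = 4.13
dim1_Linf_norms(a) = [2.93, 1.51]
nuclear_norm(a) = 4.60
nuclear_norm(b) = 4.65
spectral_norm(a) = 3.24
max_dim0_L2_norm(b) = 2.91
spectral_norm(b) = 3.22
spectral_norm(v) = 0.35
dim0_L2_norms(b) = [2.91, 0.1, 1.98]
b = a + v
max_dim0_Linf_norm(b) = 2.91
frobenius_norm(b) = 3.52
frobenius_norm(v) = 0.36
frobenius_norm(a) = 3.51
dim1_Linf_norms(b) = [2.91, 1.62]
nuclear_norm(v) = 0.43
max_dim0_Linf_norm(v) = 0.28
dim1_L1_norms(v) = [0.23, 0.39]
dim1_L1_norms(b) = [4.13, 1.78]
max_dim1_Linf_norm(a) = 2.93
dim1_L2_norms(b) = [3.13, 1.62]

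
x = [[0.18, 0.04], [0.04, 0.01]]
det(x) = 0.00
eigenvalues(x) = [0.19, 0.0]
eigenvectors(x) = [[0.98, -0.22], [0.22, 0.98]]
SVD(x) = [[-0.98, -0.22], [-0.22, 0.98]] @ diag([0.18894147114027965, 0.0010585288597203199]) @ [[-0.98, -0.22],[-0.22, 0.98]]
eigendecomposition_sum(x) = [[0.18, 0.04], [0.04, 0.01]] + [[0.00,-0.00], [-0.00,0.0]]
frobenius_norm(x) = 0.19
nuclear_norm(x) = 0.19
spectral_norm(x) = 0.19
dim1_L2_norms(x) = [0.18, 0.04]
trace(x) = 0.19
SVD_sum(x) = [[0.18, 0.04], [0.04, 0.01]] + [[0.00, -0.0],[-0.00, 0.0]]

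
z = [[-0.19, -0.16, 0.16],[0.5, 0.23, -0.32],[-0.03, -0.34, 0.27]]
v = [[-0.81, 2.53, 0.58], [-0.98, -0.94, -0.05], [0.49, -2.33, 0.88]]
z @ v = [[0.39, -0.70, 0.04], [-0.79, 1.79, -0.00], [0.49, -0.39, 0.24]]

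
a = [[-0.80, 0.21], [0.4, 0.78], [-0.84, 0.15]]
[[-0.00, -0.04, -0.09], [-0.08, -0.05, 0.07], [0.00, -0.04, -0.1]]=a @ [[-0.02, 0.03, 0.12], [-0.09, -0.08, 0.03]]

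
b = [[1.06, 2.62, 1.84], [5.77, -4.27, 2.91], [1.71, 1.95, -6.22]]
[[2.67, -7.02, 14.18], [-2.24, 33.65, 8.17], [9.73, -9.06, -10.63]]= b @ [[0.99, 2.34, 1.80],  [1.25, -4.18, 2.57],  [-0.9, 0.79, 3.01]]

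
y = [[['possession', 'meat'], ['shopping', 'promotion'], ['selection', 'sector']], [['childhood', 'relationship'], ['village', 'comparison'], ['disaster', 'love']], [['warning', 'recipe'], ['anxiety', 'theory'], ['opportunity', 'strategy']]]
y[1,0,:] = ['childhood', 'relationship']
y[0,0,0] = 'possession'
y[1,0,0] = 'childhood'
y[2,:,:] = [['warning', 'recipe'], ['anxiety', 'theory'], ['opportunity', 'strategy']]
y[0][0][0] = 'possession'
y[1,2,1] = 'love'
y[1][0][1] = 'relationship'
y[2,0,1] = 'recipe'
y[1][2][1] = 'love'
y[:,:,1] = [['meat', 'promotion', 'sector'], ['relationship', 'comparison', 'love'], ['recipe', 'theory', 'strategy']]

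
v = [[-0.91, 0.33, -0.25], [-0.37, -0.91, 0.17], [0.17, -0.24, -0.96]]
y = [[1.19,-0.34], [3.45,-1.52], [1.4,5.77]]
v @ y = [[-0.29,-1.63], [-3.34,2.49], [-1.97,-5.23]]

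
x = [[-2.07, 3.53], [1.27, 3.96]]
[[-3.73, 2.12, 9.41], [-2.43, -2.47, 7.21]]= x @ [[0.49, -1.35, -0.93], [-0.77, -0.19, 2.12]]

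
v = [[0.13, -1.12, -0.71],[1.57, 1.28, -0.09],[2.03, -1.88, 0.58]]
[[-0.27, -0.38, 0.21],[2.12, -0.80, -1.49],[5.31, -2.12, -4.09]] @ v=[[-0.21,-0.58,0.35],[-4.01,-0.6,-2.3],[-10.94,-0.97,-5.95]]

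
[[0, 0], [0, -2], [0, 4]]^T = [[0, 0, 0], [0, -2, 4]]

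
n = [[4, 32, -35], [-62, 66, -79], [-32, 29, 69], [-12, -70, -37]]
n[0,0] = 4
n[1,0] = -62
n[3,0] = -12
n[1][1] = 66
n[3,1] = -70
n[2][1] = 29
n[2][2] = 69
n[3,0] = -12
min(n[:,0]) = -62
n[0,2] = -35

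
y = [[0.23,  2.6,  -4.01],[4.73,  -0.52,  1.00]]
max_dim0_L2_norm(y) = 4.74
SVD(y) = [[-0.68, 0.74], [0.74, 0.68]] @ diag([5.249636407090341, 4.356330748847201]) @ [[0.63, -0.41, 0.66], [0.77, 0.36, -0.52]]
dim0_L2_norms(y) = [4.74, 2.65, 4.13]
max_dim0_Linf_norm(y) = 4.73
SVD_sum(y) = [[-2.25, 1.45, -2.33], [2.46, -1.58, 2.54]] + [[2.48, 1.15, -1.68], [2.27, 1.06, -1.54]]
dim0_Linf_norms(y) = [4.73, 2.6, 4.01]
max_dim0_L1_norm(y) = 5.01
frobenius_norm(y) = 6.82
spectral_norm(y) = 5.25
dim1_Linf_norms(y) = [4.01, 4.73]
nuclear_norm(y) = 9.61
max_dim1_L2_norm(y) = 4.86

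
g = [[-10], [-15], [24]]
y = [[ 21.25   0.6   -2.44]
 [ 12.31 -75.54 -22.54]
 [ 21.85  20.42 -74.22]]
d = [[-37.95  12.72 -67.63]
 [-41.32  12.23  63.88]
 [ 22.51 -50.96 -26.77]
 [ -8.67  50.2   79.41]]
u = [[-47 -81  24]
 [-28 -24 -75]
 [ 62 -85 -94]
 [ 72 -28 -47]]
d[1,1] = 12.23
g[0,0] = -10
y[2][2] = -74.22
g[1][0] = -15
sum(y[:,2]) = -99.2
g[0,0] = -10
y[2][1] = 20.42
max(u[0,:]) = 24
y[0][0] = 21.25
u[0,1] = -81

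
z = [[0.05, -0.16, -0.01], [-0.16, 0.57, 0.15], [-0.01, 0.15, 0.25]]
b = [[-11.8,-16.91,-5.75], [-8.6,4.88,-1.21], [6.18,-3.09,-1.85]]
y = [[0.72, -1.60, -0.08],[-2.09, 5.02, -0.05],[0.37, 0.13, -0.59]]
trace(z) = 0.87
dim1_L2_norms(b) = [21.41, 9.96, 7.15]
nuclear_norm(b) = 35.63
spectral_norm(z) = 0.67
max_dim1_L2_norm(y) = 5.44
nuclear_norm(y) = 6.44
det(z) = 0.00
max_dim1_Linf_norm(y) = 5.02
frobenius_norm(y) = 5.76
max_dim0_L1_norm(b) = 26.58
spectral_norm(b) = 21.46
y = z @ b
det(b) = 566.75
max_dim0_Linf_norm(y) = 5.02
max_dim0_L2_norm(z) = 0.61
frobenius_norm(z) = 0.70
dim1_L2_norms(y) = [1.76, 5.44, 0.71]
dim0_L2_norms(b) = [15.86, 17.87, 6.16]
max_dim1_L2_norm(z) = 0.61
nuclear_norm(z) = 0.87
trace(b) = -8.77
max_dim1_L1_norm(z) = 0.88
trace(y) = 5.15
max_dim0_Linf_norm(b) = 16.91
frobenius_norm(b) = 24.67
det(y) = 0.05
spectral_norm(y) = 5.71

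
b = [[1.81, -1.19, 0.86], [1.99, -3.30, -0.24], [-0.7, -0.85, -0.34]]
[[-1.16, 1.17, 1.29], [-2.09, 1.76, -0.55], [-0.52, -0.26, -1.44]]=b@[[0.11,0.62,0.97], [0.74,-0.15,0.72], [-0.56,-0.15,0.45]]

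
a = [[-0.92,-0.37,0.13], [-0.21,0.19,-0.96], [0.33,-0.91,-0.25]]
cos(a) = [[0.55, -0.06, -0.09],  [0.07, 0.54, -0.01],  [0.08, 0.03, 0.55]]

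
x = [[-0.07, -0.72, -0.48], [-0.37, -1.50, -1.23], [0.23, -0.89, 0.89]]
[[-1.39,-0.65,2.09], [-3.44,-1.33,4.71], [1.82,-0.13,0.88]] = x@[[0.01, -0.77, -0.59], [0.34, 0.57, -2.16], [2.38, 0.62, -1.02]]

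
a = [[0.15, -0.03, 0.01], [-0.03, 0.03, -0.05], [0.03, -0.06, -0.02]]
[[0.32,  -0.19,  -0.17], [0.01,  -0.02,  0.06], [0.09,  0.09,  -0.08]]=a@[[2.23, -1.75, -1.0], [0.12, -2.35, 0.79], [-1.40, 0.05, -0.12]]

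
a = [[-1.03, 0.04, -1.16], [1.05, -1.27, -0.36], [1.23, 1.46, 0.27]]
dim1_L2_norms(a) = [1.55, 1.69, 1.93]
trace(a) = -2.03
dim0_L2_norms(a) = [1.92, 1.94, 1.24]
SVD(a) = [[-0.52, 0.43, 0.74], [-0.1, -0.89, 0.45], [0.85, 0.16, 0.51]] @ diag([2.1759590270653657, 1.819592246233641, 0.9616581357110007]) @ [[0.68,0.62,0.4], [-0.65,0.76,-0.07], [0.35,0.21,-0.91]]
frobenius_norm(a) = 3.00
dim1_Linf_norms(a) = [1.16, 1.27, 1.46]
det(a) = -3.81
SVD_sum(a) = [[-0.77, -0.70, -0.46], [-0.14, -0.13, -0.08], [1.25, 1.13, 0.74]] + [[-0.5,0.59,-0.06],[1.04,-1.23,0.12],[-0.19,0.23,-0.02]] + [[0.25, 0.15, -0.65],[0.15, 0.09, -0.39],[0.17, 0.1, -0.45]]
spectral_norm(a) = 2.18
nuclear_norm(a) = 4.96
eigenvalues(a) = [(-0.13+1.46j), (-0.13-1.46j), (-1.78+0j)]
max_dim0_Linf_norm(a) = 1.46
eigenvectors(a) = [[(-0.26+0.44j), (-0.26-0.44j), (0.49+0j)], [0.01+0.39j, (0.01-0.39j), (-0.82+0j)], [0.76+0.00j, (0.76-0j), (0.29+0j)]]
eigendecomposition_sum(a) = [[-0.23+0.48j, (-0.31+0.24j), (-0.48-0.13j)], [(0.05+0.4j), -0.09+0.28j, (-0.35+0.11j)], [(0.78-0.07j), 0.54+0.20j, 0.20+0.70j]] + [[-0.23-0.48j,  (-0.31-0.24j),  (-0.48+0.13j)],[(0.05-0.4j),  -0.09-0.28j,  -0.35-0.11j],[0.78+0.07j,  0.54-0.20j,  (0.2-0.7j)]] + [[(-0.57-0j), 0.65+0.00j, (-0.21-0j)], [0.95+0.00j, (-1.08-0j), (0.35+0j)], [-0.33-0.00j, (0.38+0j), -0.12-0.00j]]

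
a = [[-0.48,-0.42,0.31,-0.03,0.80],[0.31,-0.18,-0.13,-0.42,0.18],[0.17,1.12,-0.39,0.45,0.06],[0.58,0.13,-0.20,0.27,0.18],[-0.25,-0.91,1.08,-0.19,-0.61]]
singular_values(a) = [2.02, 1.05, 0.78, 0.5, 0.25]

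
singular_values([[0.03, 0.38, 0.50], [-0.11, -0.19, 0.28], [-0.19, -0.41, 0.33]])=[0.68, 0.61, 0.0]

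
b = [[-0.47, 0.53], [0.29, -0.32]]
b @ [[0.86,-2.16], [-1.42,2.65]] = [[-1.16,2.42], [0.70,-1.47]]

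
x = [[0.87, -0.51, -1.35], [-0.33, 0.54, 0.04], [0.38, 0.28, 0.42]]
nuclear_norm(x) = 2.83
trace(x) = 1.83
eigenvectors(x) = [[0.75+0.00j, (0.75-0j), (-0.74+0j)], [0.02+0.40j, 0.02-0.40j, 0.63+0.00j], [0.22-0.48j, (0.22+0.48j), (-0.21+0j)]]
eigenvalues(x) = [(0.46+0.59j), (0.46-0.59j), (0.92+0j)]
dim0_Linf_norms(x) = [0.87, 0.54, 1.35]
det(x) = 0.51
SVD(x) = [[-0.96, 0.04, 0.27], [0.23, -0.41, 0.88], [0.14, 0.91, 0.38]] @ diag([1.7438106735674306, 0.6035935231320552, 0.4853856132863218]) @ [[-0.49, 0.37, 0.79], [0.85, 0.03, 0.52], [0.18, 0.93, -0.33]]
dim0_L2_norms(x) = [1.01, 0.79, 1.41]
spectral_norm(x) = 1.74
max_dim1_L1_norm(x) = 2.73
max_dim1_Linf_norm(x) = 1.35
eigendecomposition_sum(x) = [[(0.29+0.1j), 0.26+0.33j, -0.24+0.63j], [(-0.04+0.16j), -0.17+0.15j, -0.35-0.11j], [0.15-0.16j, 0.29-0.07j, (0.33+0.34j)]] + [[(0.29-0.1j), 0.26-0.33j, (-0.24-0.63j)], [(-0.04-0.16j), (-0.17-0.15j), -0.35+0.11j], [0.15+0.16j, 0.29+0.07j, 0.33-0.34j]] + [[(0.29-0j), (-1.03-0j), -0.86-0.00j],[-0.24+0.00j, (0.88+0j), 0.73+0.00j],[(0.08-0j), (-0.3-0j), (-0.25-0j)]]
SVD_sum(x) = [[0.83, -0.63, -1.32],[-0.20, 0.15, 0.31],[-0.12, 0.09, 0.19]] + [[0.02, 0.00, 0.01], [-0.21, -0.01, -0.13], [0.47, 0.01, 0.29]] + [[0.02, 0.12, -0.04], [0.08, 0.4, -0.14], [0.03, 0.17, -0.06]]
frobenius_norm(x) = 1.91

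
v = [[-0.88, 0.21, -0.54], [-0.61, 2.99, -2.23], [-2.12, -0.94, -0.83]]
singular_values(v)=[3.84, 2.59, 0.12]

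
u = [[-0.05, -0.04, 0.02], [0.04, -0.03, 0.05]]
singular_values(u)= [0.07, 0.07]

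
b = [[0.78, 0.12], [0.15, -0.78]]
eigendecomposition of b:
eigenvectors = [[1.0, -0.08],[0.1, 1.0]]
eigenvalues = [0.79, -0.79]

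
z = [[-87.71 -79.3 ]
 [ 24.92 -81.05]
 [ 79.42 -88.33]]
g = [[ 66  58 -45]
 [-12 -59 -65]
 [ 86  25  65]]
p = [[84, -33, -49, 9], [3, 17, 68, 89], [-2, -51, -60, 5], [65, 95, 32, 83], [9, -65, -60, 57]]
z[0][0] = -87.71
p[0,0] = 84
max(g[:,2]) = 65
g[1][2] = -65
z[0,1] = -79.3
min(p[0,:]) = -49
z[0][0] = -87.71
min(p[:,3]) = 5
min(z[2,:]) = -88.33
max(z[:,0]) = 79.42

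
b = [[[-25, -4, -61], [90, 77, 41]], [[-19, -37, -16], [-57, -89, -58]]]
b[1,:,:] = [[-19, -37, -16], [-57, -89, -58]]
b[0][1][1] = 77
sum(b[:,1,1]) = -12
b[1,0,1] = -37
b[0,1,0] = 90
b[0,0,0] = -25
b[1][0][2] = -16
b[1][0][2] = -16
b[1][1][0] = -57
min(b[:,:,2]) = -61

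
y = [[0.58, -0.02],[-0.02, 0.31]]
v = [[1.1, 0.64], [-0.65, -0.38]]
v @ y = [[0.63, 0.18], [-0.37, -0.1]]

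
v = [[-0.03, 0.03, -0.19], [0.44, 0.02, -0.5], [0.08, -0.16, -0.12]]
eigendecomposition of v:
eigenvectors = [[0.32+0.36j, 0.32-0.36j, -0.25+0.00j], [(0.62+0j), (0.62-0j), -0.92+0.00j], [0.58+0.21j, 0.58-0.21j, 0.30+0.00j]]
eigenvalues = [(-0.22+0.09j), (-0.22-0.09j), (0.3+0j)]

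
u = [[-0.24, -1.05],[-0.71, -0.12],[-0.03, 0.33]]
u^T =[[-0.24, -0.71, -0.03], [-1.05, -0.12, 0.33]]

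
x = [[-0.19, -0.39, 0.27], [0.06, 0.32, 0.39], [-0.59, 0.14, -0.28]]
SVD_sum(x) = [[0.01, -0.00, 0.01], [0.22, -0.0, 0.16], [-0.52, 0.01, -0.38]] + [[-0.08, -0.45, 0.1],[0.04, 0.23, -0.05],[0.02, 0.09, -0.02]] + [[-0.12, 0.06, 0.16], [-0.20, 0.1, 0.28], [-0.09, 0.04, 0.12]]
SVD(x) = [[0.02,0.88,-0.48], [0.39,-0.45,-0.80], [-0.92,-0.17,-0.35]] @ diag([0.6994883223212824, 0.5294745342043976, 0.44234918849840105]) @ [[0.80,-0.01,0.60], [-0.17,-0.96,0.21], [0.57,-0.27,-0.78]]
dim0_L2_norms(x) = [0.62, 0.52, 0.55]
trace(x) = -0.15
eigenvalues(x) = [(-0.32+0.49j), (-0.32-0.49j), (0.48+0j)]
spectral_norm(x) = 0.70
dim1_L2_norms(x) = [0.51, 0.51, 0.67]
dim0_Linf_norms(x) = [0.59, 0.39, 0.39]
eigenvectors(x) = [[(-0.03-0.62j), (-0.03+0.62j), (-0.33+0j)], [-0.30-0.17j, (-0.3+0.17j), (0.85+0j)], [(0.7+0j), (0.7-0j), (0.41+0j)]]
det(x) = 0.16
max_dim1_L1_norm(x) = 1.01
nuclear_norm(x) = 1.67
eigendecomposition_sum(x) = [[-0.11+0.24j, -0.12+0.02j, (0.16+0.15j)], [0.08+0.13j, -0.03+0.06j, 0.12-0.03j], [(-0.27-0.14j), -0.02-0.14j, -0.18+0.18j]] + [[(-0.11-0.24j), (-0.12-0.02j), (0.16-0.15j)],[0.08-0.13j, (-0.03-0.06j), (0.12+0.03j)],[(-0.27+0.14j), (-0.02+0.14j), (-0.18-0.18j)]] + [[(0.04-0j),(-0.14-0j),(-0.06-0j)], [-0.10+0.00j,0.37+0.00j,(0.15+0j)], [-0.05+0.00j,(0.18+0j),0.07+0.00j]]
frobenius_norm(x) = 0.98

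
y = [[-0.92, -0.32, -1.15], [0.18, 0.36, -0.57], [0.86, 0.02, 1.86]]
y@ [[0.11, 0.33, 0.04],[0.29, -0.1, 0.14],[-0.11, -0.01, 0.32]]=[[-0.07,-0.26,-0.45],[0.19,0.03,-0.12],[-0.1,0.26,0.63]]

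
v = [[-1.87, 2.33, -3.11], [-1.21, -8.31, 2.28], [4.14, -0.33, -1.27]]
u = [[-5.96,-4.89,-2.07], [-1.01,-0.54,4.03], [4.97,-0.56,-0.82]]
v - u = [[4.09,7.22,-1.04],[-0.20,-7.77,-1.75],[-0.83,0.23,-0.45]]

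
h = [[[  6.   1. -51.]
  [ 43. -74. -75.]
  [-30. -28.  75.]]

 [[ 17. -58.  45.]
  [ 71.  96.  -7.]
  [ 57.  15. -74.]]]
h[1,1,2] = -7.0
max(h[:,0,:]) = 45.0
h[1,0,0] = 17.0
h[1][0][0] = 17.0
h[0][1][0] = 43.0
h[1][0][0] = 17.0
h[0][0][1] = 1.0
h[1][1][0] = 71.0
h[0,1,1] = -74.0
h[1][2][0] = 57.0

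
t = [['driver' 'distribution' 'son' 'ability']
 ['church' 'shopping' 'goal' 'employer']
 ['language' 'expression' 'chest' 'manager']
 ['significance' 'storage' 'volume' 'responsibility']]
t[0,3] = 'ability'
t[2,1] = 'expression'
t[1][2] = 'goal'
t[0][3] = 'ability'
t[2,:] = ['language', 'expression', 'chest', 'manager']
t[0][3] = 'ability'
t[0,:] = ['driver', 'distribution', 'son', 'ability']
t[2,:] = ['language', 'expression', 'chest', 'manager']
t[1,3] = 'employer'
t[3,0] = 'significance'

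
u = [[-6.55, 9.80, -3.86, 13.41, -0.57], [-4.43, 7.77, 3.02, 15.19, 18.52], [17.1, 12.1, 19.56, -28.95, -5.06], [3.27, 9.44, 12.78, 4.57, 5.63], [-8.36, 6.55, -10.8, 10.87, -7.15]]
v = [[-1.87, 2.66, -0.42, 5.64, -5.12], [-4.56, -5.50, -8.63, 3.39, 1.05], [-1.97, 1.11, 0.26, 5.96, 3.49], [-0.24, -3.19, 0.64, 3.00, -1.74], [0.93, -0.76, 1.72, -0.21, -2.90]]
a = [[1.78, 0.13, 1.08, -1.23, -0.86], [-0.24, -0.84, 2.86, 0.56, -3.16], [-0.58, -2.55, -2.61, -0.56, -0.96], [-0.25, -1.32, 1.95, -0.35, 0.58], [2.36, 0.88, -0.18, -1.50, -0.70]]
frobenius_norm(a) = 7.48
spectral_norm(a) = 4.89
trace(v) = -7.01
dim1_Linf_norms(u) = [13.41, 18.52, 28.95, 12.78, 10.87]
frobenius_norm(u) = 58.28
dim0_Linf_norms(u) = [17.1, 12.1, 19.56, 28.95, 18.52]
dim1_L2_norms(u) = [18.28, 25.75, 41.05, 17.77, 19.97]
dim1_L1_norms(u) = [34.19, 48.93, 82.77, 35.69, 43.73]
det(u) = -388.15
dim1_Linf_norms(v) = [5.64, 8.63, 5.96, 3.19, 2.9]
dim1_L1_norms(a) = [5.08, 7.66, 7.26, 4.45, 5.62]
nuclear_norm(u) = 99.29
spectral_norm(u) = 47.35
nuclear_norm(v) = 32.16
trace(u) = 18.20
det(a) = 0.34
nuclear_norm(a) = 14.40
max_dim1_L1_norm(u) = 82.77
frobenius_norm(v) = 17.18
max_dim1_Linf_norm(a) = 3.16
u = a @ v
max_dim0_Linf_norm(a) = 3.16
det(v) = -314.77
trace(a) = -2.72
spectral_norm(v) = 12.48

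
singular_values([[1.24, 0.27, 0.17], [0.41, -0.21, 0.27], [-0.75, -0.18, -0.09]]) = [1.55, 0.36, 0.0]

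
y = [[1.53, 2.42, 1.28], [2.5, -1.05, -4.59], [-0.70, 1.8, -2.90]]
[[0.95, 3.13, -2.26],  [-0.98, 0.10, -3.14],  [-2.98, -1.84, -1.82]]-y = [[-0.58, 0.71, -3.54], [-3.48, 1.15, 1.45], [-2.28, -3.64, 1.08]]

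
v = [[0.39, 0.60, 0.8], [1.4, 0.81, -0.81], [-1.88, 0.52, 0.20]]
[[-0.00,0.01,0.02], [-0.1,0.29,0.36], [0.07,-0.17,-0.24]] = v @ [[-0.04,0.10,0.14], [-0.02,0.08,0.09], [0.03,-0.10,-0.11]]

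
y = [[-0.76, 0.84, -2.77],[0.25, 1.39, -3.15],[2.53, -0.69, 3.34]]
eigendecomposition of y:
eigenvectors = [[0.43+0.13j, (0.43-0.13j), 0.17+0.00j],[(0.84+0j), (0.84-0j), -0.93+0.00j],[(-0.1-0.3j), (-0.1+0.3j), (-0.34+0j)]]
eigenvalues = [(1.89+1.17j), (1.89-1.17j), (0.19+0j)]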